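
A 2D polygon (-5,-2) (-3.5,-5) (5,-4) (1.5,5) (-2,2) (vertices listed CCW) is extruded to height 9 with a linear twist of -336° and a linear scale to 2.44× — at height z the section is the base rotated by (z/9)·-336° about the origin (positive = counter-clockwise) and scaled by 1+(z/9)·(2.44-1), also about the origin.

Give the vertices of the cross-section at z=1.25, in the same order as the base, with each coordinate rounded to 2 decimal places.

t = z/height = 1.25/9 = 0.138889
s = 1 + (scale-1)·z/height = 1 + (2.44-1)·1.25/9 = 1.200000
θ = twist·z/height = -336°·1.25/9 = -46.6667° = -0.814487 rad
cos θ = 0.686242, sin θ = -0.727374 (intermediates below are computed at full precision and shown rounded to 5 d.p.)
v1: (-5,-2) → rotate → (-4.88596,2.26438) → ×s → (-5.86315,2.71726) → (-5.86,2.72)
v2: (-3.5,-5) → rotate → (-6.03871,-0.88540) → ×s → (-7.24646,-1.06248) → (-7.25,-1.06)
v3: (5,-4) → rotate → (0.52171,-6.38183) → ×s → (0.62606,-7.65820) → (0.63,-7.66)
v4: (1.5,5) → rotate → (4.66623,2.34015) → ×s → (5.59948,2.80818) → (5.60,2.81)
v5: (-2,2) → rotate → (0.08226,2.82723) → ×s → (0.09872,3.39268) → (0.10,3.39)

Cross-section at z=1.25: (-5.86,2.72) (-7.25,-1.06) (0.63,-7.66) (5.60,2.81) (0.10,3.39)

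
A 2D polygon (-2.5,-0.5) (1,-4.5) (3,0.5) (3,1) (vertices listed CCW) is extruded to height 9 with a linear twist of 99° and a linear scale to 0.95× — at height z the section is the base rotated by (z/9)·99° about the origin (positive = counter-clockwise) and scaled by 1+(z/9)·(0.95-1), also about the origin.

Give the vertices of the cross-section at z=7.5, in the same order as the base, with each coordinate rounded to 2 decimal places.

Cross-section at z=7.5: (0.16,-2.44) (4.40,0.39) (-0.10,2.91) (-0.57,2.98)

t = z/height = 7.5/9 = 0.833333
s = 1 + (scale-1)·z/height = 1 + (0.95-1)·7.5/9 = 0.958333
θ = twist·z/height = 99°·7.5/9 = 82.5000° = 1.439897 rad
cos θ = 0.130526, sin θ = 0.991445 (intermediates below are computed at full precision and shown rounded to 5 d.p.)
v1: (-2.5,-0.5) → rotate → (0.16941,-2.54388) → ×s → (0.16235,-2.43788) → (0.16,-2.44)
v2: (1,-4.5) → rotate → (4.59203,0.40408) → ×s → (4.40069,0.38724) → (4.40,0.39)
v3: (3,0.5) → rotate → (-0.10414,3.03960) → ×s → (-0.09980,2.91295) → (-0.10,2.91)
v4: (3,1) → rotate → (-0.59987,3.10486) → ×s → (-0.57487,2.97549) → (-0.57,2.98)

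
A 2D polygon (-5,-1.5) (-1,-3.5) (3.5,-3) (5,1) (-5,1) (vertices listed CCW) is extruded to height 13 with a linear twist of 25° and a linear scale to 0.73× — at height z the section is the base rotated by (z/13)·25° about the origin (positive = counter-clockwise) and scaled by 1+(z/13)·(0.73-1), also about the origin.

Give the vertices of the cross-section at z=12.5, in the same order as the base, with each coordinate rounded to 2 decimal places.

Cross-section at z=12.5: (-2.93,-2.52) (0.38,-2.67) (3.27,-0.97) (3.08,2.18) (-3.68,-0.83)

t = z/height = 12.5/13 = 0.961538
s = 1 + (scale-1)·z/height = 1 + (0.73-1)·12.5/13 = 0.740385
θ = twist·z/height = 25°·12.5/13 = 24.0385° = 0.419550 rad
cos θ = 0.913272, sin θ = 0.407350 (intermediates below are computed at full precision and shown rounded to 5 d.p.)
v1: (-5,-1.5) → rotate → (-3.95534,-3.40666) → ×s → (-2.92847,-2.52224) → (-2.93,-2.52)
v2: (-1,-3.5) → rotate → (0.51245,-3.60380) → ×s → (0.37941,-2.66820) → (0.38,-2.67)
v3: (3.5,-3) → rotate → (4.41850,-1.31409) → ×s → (3.27139,-0.97293) → (3.27,-0.97)
v4: (5,1) → rotate → (4.15901,2.95002) → ×s → (3.07927,2.18415) → (3.08,2.18)
v5: (-5,1) → rotate → (-4.97371,-1.12348) → ×s → (-3.68246,-0.83180) → (-3.68,-0.83)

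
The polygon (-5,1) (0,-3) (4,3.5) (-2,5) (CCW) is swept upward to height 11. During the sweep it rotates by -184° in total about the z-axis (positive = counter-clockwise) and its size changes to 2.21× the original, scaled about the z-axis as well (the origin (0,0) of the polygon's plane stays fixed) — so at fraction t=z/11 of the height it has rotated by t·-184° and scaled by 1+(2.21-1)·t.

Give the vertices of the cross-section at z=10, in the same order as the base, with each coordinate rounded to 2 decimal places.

Cross-section at z=10: (10.70,0.26) (-1.39,6.15) (-6.57,-9.02) (6.41,-9.32)

t = z/height = 10/11 = 0.909091
s = 1 + (scale-1)·z/height = 1 + (2.21-1)·10/11 = 2.100000
θ = twist·z/height = -184°·10/11 = -167.2727° = -2.919460 rad
cos θ = -0.975430, sin θ = -0.220311 (intermediates below are computed at full precision and shown rounded to 5 d.p.)
v1: (-5,1) → rotate → (5.09746,0.12612) → ×s → (10.70466,0.26486) → (10.70,0.26)
v2: (0,-3) → rotate → (-0.66093,2.92629) → ×s → (-1.38796,6.14521) → (-1.39,6.15)
v3: (4,3.5) → rotate → (-3.13063,-4.29525) → ×s → (-6.57433,-9.02002) → (-6.57,-9.02)
v4: (-2,5) → rotate → (3.05241,-4.43653) → ×s → (6.41007,-9.31671) → (6.41,-9.32)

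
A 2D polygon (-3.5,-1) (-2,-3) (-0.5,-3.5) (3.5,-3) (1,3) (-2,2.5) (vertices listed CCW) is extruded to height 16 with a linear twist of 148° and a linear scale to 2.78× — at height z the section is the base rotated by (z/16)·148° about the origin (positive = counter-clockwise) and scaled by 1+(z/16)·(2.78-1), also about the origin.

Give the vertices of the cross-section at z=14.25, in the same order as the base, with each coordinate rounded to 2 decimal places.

t = z/height = 14.25/16 = 0.890625
s = 1 + (scale-1)·z/height = 1 + (2.78-1)·14.25/16 = 2.585313
θ = twist·z/height = 148°·14.25/16 = 131.8125° = 2.300562 rad
cos θ = -0.666695, sin θ = 0.745331 (intermediates below are computed at full precision and shown rounded to 5 d.p.)
v1: (-3.5,-1) → rotate → (3.07876,-1.94196) → ×s → (7.95957,-5.02058) → (7.96,-5.02)
v2: (-2,-3) → rotate → (3.56938,0.50942) → ×s → (9.22797,1.31702) → (9.23,1.32)
v3: (-0.5,-3.5) → rotate → (2.94200,1.96077) → ×s → (7.60600,5.06920) → (7.61,5.07)
v4: (3.5,-3) → rotate → (-0.09744,4.60874) → ×s → (-0.25192,11.91504) → (-0.25,11.92)
v5: (1,3) → rotate → (-2.90269,-1.25475) → ×s → (-7.50435,-3.24393) → (-7.50,-3.24)
v6: (-2,2.5) → rotate → (-0.52994,-3.15740) → ×s → (-1.37005,-8.16286) → (-1.37,-8.16)

Cross-section at z=14.25: (7.96,-5.02) (9.23,1.32) (7.61,5.07) (-0.25,11.92) (-7.50,-3.24) (-1.37,-8.16)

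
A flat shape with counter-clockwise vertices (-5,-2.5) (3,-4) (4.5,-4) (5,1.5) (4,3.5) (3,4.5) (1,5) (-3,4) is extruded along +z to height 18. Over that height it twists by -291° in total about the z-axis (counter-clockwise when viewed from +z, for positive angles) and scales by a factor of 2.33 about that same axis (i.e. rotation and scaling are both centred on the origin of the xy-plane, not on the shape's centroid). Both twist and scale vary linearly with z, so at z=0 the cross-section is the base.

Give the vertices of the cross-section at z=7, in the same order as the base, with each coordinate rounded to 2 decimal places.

t = z/height = 7/18 = 0.388889
s = 1 + (scale-1)·z/height = 1 + (2.33-1)·7/18 = 1.517222
θ = twist·z/height = -291°·7/18 = -113.1667° = -1.975131 rad
cos θ = -0.393407, sin θ = -0.919364 (intermediates below are computed at full precision and shown rounded to 5 d.p.)
v1: (-5,-2.5) → rotate → (-0.33138,5.58034) → ×s → (-0.50277,8.46662) → (-0.50,8.47)
v2: (3,-4) → rotate → (-4.85768,-1.18446) → ×s → (-7.37018,-1.79710) → (-7.37,-1.80)
v3: (4.5,-4) → rotate → (-5.44779,-2.56351) → ×s → (-8.26551,-3.88942) → (-8.27,-3.89)
v4: (5,1.5) → rotate → (-0.58799,-5.18693) → ×s → (-0.89211,-7.86973) → (-0.89,-7.87)
v5: (4,3.5) → rotate → (1.64415,-5.05438) → ×s → (2.49454,-7.66862) → (2.49,-7.67)
v6: (3,4.5) → rotate → (2.95692,-4.52843) → ×s → (4.48630,-6.87063) → (4.49,-6.87)
v7: (1,5) → rotate → (4.20341,-2.88640) → ×s → (6.37751,-4.37931) → (6.38,-4.38)
v8: (-3,4) → rotate → (4.85768,1.18446) → ×s → (7.37018,1.79710) → (7.37,1.80)

Cross-section at z=7: (-0.50,8.47) (-7.37,-1.80) (-8.27,-3.89) (-0.89,-7.87) (2.49,-7.67) (4.49,-6.87) (6.38,-4.38) (7.37,1.80)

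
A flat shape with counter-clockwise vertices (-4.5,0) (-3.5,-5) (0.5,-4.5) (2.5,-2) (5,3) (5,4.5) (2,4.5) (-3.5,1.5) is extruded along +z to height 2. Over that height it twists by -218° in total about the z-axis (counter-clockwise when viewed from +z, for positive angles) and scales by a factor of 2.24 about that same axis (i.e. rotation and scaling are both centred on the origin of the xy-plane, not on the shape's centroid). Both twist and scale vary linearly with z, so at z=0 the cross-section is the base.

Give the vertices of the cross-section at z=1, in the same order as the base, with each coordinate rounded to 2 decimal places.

Cross-section at z=1: (2.37,6.89) (-5.81,8.00) (-7.16,1.61) (-4.38,-2.77) (1.96,-9.24) (4.26,-10.03) (5.84,-5.44) (4.14,4.57)

t = z/height = 1/2 = 0.5
s = 1 + (scale-1)·z/height = 1 + (2.24-1)·1/2 = 1.620000
θ = twist·z/height = -218°·1/2 = -109.0000° = -1.902409 rad
cos θ = -0.325568, sin θ = -0.945519 (intermediates below are computed at full precision and shown rounded to 5 d.p.)
v1: (-4.5,0) → rotate → (1.46506,4.25483) → ×s → (2.37339,6.89283) → (2.37,6.89)
v2: (-3.5,-5) → rotate → (-3.58810,4.93716) → ×s → (-5.81273,7.99819) → (-5.81,8.00)
v3: (0.5,-4.5) → rotate → (-4.41762,0.99230) → ×s → (-7.15654,1.60752) → (-7.16,1.61)
v4: (2.5,-2) → rotate → (-2.70496,-1.71266) → ×s → (-4.38203,-2.77451) → (-4.38,-2.77)
v5: (5,3) → rotate → (1.20871,-5.70430) → ×s → (1.95812,-9.24096) → (1.96,-9.24)
v6: (5,4.5) → rotate → (2.62699,-6.19265) → ×s → (4.25573,-10.03209) → (4.26,-10.03)
v7: (2,4.5) → rotate → (3.60370,-3.35609) → ×s → (5.83799,-5.43687) → (5.84,-5.44)
v8: (-3.5,1.5) → rotate → (2.55777,2.82096) → ×s → (4.14358,4.56996) → (4.14,4.57)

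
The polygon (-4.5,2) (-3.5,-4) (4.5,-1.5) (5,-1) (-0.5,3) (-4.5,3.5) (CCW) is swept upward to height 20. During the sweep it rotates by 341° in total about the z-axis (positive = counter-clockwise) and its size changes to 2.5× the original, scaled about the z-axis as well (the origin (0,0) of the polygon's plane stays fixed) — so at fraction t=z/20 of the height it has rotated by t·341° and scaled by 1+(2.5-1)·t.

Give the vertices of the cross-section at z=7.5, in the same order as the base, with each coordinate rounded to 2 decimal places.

Cross-section at z=7.5: (1.85,-7.47) (8.29,-0.48) (-2.47,6.99) (-3.56,7.13) (-3.22,-3.49) (0.00,-8.91)

t = z/height = 7.5/20 = 0.375
s = 1 + (scale-1)·z/height = 1 + (2.5-1)·7.5/20 = 1.562500
θ = twist·z/height = 341°·7.5/20 = 127.8750° = 2.231840 rad
cos θ = -0.613941, sin θ = 0.789352 (intermediates below are computed at full precision and shown rounded to 5 d.p.)
v1: (-4.5,2) → rotate → (1.18403,-4.77997) → ×s → (1.85005,-7.46870) → (1.85,-7.47)
v2: (-3.5,-4) → rotate → (5.30620,-0.30697) → ×s → (8.29094,-0.47964) → (8.29,-0.48)
v3: (4.5,-1.5) → rotate → (-1.57871,4.47300) → ×s → (-2.46673,6.98906) → (-2.47,6.99)
v4: (5,-1) → rotate → (-2.28035,4.56070) → ×s → (-3.56305,7.12610) → (-3.56,7.13)
v5: (-0.5,3) → rotate → (-2.06109,-2.23650) → ×s → (-3.22045,-3.49453) → (-3.22,-3.49)
v6: (-4.5,3.5) → rotate → (0.00000,-5.70088) → ×s → (0.00000,-8.90762) → (0.00,-8.91)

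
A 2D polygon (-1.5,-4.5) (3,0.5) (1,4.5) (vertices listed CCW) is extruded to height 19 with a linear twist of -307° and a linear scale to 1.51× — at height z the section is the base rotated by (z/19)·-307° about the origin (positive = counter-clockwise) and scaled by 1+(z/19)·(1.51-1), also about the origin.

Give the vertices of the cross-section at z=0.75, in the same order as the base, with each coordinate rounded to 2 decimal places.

Cross-section at z=0.75: (-2.46,-4.17) (3.10,-0.14) (1.96,4.27)

t = z/height = 0.75/19 = 0.0394737
s = 1 + (scale-1)·z/height = 1 + (1.51-1)·0.75/19 = 1.020132
θ = twist·z/height = -307°·0.75/19 = -12.1184° = -0.211506 rad
cos θ = 0.977716, sin θ = -0.209933 (intermediates below are computed at full precision and shown rounded to 5 d.p.)
v1: (-1.5,-4.5) → rotate → (-2.41127,-4.08482) → ×s → (-2.45981,-4.16706) → (-2.46,-4.17)
v2: (3,0.5) → rotate → (3.03811,-0.14094) → ×s → (3.09928,-0.14378) → (3.10,-0.14)
v3: (1,4.5) → rotate → (1.92241,4.18979) → ×s → (1.96112,4.27414) → (1.96,4.27)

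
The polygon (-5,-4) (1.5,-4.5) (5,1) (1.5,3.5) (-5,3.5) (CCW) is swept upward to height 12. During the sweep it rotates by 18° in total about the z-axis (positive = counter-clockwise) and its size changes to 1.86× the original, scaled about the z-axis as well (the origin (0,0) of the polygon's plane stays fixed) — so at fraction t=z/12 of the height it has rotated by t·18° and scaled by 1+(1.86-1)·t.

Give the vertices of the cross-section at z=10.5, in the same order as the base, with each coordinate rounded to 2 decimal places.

Cross-section at z=10.5: (-6.53,-9.13) (4.67,-6.88) (7.96,4.07) (0.87,6.62) (-10.10,3.52)

t = z/height = 10.5/12 = 0.875
s = 1 + (scale-1)·z/height = 1 + (1.86-1)·10.5/12 = 1.752500
θ = twist·z/height = 18°·10.5/12 = 15.7500° = 0.274889 rad
cos θ = 0.962455, sin θ = 0.271440 (intermediates below are computed at full precision and shown rounded to 5 d.p.)
v1: (-5,-4) → rotate → (-3.72651,-5.20702) → ×s → (-6.53072,-9.12531) → (-6.53,-9.13)
v2: (1.5,-4.5) → rotate → (2.66516,-3.92389) → ×s → (4.67070,-6.87661) → (4.67,-6.88)
v3: (5,1) → rotate → (4.54084,2.31966) → ×s → (7.95781,4.06520) → (7.96,4.07)
v4: (1.5,3.5) → rotate → (0.49364,3.77575) → ×s → (0.86511,6.61701) → (0.87,6.62)
v5: (-5,3.5) → rotate → (-5.76232,2.01139) → ×s → (-10.09846,3.52496) → (-10.10,3.52)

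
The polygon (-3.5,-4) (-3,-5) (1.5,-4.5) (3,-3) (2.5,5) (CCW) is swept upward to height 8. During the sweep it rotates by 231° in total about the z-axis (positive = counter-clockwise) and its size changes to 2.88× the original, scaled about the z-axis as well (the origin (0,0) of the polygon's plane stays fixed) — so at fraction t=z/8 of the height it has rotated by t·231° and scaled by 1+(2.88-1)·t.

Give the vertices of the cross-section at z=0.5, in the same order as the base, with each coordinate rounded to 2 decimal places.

Cross-section at z=0.5: (-2.67,-5.30) (-1.85,-6.25) (2.88,-4.45) (4.08,-2.41) (1.31,6.11)

t = z/height = 0.5/8 = 0.0625
s = 1 + (scale-1)·z/height = 1 + (2.88-1)·0.5/8 = 1.117500
θ = twist·z/height = 231°·0.5/8 = 14.4375° = 0.251982 rad
cos θ = 0.968420, sin θ = 0.249324 (intermediates below are computed at full precision and shown rounded to 5 d.p.)
v1: (-3.5,-4) → rotate → (-2.39218,-4.74631) → ×s → (-2.67326,-5.30401) → (-2.67,-5.30)
v2: (-3,-5) → rotate → (-1.65864,-5.59007) → ×s → (-1.85353,-6.24691) → (-1.85,-6.25)
v3: (1.5,-4.5) → rotate → (2.57459,-3.98391) → ×s → (2.87710,-4.45201) → (2.88,-4.45)
v4: (3,-3) → rotate → (3.65323,-2.15729) → ×s → (4.08249,-2.41077) → (4.08,-2.41)
v5: (2.5,5) → rotate → (1.17443,5.46541) → ×s → (1.31243,6.10760) → (1.31,6.11)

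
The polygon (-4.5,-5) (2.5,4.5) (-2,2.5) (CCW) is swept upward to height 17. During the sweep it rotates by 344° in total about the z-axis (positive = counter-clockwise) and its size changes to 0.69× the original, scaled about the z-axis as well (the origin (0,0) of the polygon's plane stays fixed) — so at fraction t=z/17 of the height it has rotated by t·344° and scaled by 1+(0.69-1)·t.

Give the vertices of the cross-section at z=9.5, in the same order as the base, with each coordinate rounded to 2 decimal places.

t = z/height = 9.5/17 = 0.558824
s = 1 + (scale-1)·z/height = 1 + (0.69-1)·9.5/17 = 0.826765
θ = twist·z/height = 344°·9.5/17 = 192.2353° = 3.355139 rad
cos θ = -0.977286, sin θ = -0.211927 (intermediates below are computed at full precision and shown rounded to 5 d.p.)
v1: (-4.5,-5) → rotate → (3.33815,5.84010) → ×s → (2.75987,4.82839) → (2.76,4.83)
v2: (2.5,4.5) → rotate → (-1.48954,-4.92760) → ×s → (-1.23150,-4.07397) → (-1.23,-4.07)
v3: (-2,2.5) → rotate → (2.48439,-2.01936) → ×s → (2.05400,-1.66954) → (2.05,-1.67)

Cross-section at z=9.5: (2.76,4.83) (-1.23,-4.07) (2.05,-1.67)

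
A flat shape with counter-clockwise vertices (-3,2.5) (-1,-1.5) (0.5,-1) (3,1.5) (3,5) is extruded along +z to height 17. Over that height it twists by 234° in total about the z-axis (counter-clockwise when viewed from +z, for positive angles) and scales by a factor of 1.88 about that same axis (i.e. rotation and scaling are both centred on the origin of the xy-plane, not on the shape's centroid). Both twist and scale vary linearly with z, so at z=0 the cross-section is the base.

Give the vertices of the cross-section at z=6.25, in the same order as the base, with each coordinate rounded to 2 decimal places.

t = z/height = 6.25/17 = 0.367647
s = 1 + (scale-1)·z/height = 1 + (1.88-1)·6.25/17 = 1.323529
θ = twist·z/height = 234°·6.25/17 = 86.0294° = 1.501496 rad
cos θ = 0.069244, sin θ = 0.997600 (intermediates below are computed at full precision and shown rounded to 5 d.p.)
v1: (-3,2.5) → rotate → (-2.70173,-2.81969) → ×s → (-3.57582,-3.73194) → (-3.58,-3.73)
v2: (-1,-1.5) → rotate → (1.42716,-1.10147) → ×s → (1.88888,-1.45782) → (1.89,-1.46)
v3: (0.5,-1) → rotate → (1.03222,0.42956) → ×s → (1.36618,0.56853) → (1.37,0.57)
v4: (3,1.5) → rotate → (-1.28867,3.09667) → ×s → (-1.70559,4.09853) → (-1.71,4.10)
v5: (3,5) → rotate → (-4.78027,3.33902) → ×s → (-6.32682,4.41929) → (-6.33,4.42)

Cross-section at z=6.25: (-3.58,-3.73) (1.89,-1.46) (1.37,0.57) (-1.71,4.10) (-6.33,4.42)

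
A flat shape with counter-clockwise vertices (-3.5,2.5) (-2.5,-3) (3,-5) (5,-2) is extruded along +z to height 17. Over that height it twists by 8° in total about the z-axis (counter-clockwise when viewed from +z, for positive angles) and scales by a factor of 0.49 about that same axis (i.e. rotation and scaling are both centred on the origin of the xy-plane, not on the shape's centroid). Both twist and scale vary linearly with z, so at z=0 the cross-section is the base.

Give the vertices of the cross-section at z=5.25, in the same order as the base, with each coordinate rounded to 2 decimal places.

t = z/height = 5.25/17 = 0.308824
s = 1 + (scale-1)·z/height = 1 + (0.49-1)·5.25/17 = 0.842500
θ = twist·z/height = 8°·5.25/17 = 2.4706° = 0.043120 rad
cos θ = 0.999070, sin θ = 0.043107 (intermediates below are computed at full precision and shown rounded to 5 d.p.)
v1: (-3.5,2.5) → rotate → (-3.60451,2.34680) → ×s → (-3.03680,1.97718) → (-3.04,1.98)
v2: (-2.5,-3) → rotate → (-2.36836,-3.10498) → ×s → (-1.99534,-2.61594) → (-2.00,-2.62)
v3: (3,-5) → rotate → (3.21274,-4.86603) → ×s → (2.70674,-4.09963) → (2.71,-4.10)
v4: (5,-2) → rotate → (5.08157,-1.78261) → ×s → (4.28122,-1.50185) → (4.28,-1.50)

Cross-section at z=5.25: (-3.04,1.98) (-2.00,-2.62) (2.71,-4.10) (4.28,-1.50)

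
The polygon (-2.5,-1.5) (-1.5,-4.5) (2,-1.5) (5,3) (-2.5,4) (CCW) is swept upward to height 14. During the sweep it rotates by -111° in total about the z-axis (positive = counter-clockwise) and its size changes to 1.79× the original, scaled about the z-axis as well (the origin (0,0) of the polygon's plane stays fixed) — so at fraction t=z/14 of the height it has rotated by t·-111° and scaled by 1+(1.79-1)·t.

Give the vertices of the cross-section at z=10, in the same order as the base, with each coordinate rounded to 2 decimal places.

Cross-section at z=10: (-3.03,3.41) (-7.35,1.00) (-1.72,-3.51) (6.07,-6.81) (5.42,5.01)

t = z/height = 10/14 = 0.714286
s = 1 + (scale-1)·z/height = 1 + (1.79-1)·10/14 = 1.564286
θ = twist·z/height = -111°·10/14 = -79.2857° = -1.383797 rad
cos θ = 0.185912, sin θ = -0.982566 (intermediates below are computed at full precision and shown rounded to 5 d.p.)
v1: (-2.5,-1.5) → rotate → (-1.93863,2.17755) → ×s → (-3.03257,3.40631) → (-3.03,3.41)
v2: (-1.5,-4.5) → rotate → (-4.70042,0.63725) → ×s → (-7.35279,0.99684) → (-7.35,1.00)
v3: (2,-1.5) → rotate → (-1.10203,-2.24400) → ×s → (-1.72388,-3.51026) → (-1.72,-3.51)
v4: (5,3) → rotate → (3.87726,-4.35510) → ×s → (6.06514,-6.81262) → (6.07,-6.81)
v5: (-2.5,4) → rotate → (3.46549,3.20006) → ×s → (5.42101,5.00581) → (5.42,5.01)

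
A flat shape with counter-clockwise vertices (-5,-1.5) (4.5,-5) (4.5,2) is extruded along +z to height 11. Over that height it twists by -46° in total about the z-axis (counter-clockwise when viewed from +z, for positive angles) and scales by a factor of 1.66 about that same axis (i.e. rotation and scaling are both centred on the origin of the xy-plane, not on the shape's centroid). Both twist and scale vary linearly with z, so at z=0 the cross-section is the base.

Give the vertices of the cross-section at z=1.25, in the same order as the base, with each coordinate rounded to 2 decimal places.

t = z/height = 1.25/11 = 0.113636
s = 1 + (scale-1)·z/height = 1 + (1.66-1)·1.25/11 = 1.075000
θ = twist·z/height = -46°·1.25/11 = -5.2273° = -0.091233 rad
cos θ = 0.995841, sin θ = -0.091107 (intermediates below are computed at full precision and shown rounded to 5 d.p.)
v1: (-5,-1.5) → rotate → (-5.11587,-1.03823) → ×s → (-5.49956,-1.11610) → (-5.50,-1.12)
v2: (4.5,-5) → rotate → (4.02575,-5.38919) → ×s → (4.32768,-5.79337) → (4.33,-5.79)
v3: (4.5,2) → rotate → (4.66350,1.58170) → ×s → (5.01326,1.70033) → (5.01,1.70)

Cross-section at z=1.25: (-5.50,-1.12) (4.33,-5.79) (5.01,1.70)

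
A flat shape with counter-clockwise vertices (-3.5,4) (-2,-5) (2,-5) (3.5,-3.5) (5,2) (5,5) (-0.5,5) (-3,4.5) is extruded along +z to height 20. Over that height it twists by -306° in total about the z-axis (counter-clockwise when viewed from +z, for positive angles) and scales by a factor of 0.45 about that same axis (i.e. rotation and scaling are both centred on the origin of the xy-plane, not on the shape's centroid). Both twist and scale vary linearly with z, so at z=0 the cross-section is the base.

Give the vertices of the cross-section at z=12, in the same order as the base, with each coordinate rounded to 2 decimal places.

t = z/height = 12/20 = 0.6
s = 1 + (scale-1)·z/height = 1 + (0.45-1)·12/20 = 0.670000
θ = twist·z/height = -306°·12/20 = -183.6000° = -3.204425 rad
cos θ = -0.998027, sin θ = 0.062791 (intermediates below are computed at full precision and shown rounded to 5 d.p.)
v1: (-3.5,4) → rotate → (3.24193,-4.21187) → ×s → (2.17209,-2.82196) → (2.17,-2.82)
v2: (-2,-5) → rotate → (2.31001,4.86455) → ×s → (1.54770,3.25925) → (1.55,3.26)
v3: (2,-5) → rotate → (-1.68210,5.11571) → ×s → (-1.12701,3.42753) → (-1.13,3.43)
v4: (3.5,-3.5) → rotate → (-3.27333,3.71286) → ×s → (-2.19313,2.48762) → (-2.19,2.49)
v5: (5,2) → rotate → (-5.11571,-1.68210) → ×s → (-3.42753,-1.12701) → (-3.43,-1.13)
v6: (5,5) → rotate → (-5.30409,-4.67618) → ×s → (-3.55374,-3.13304) → (-3.55,-3.13)
v7: (-0.5,5) → rotate → (0.18506,-5.02153) → ×s → (0.12399,-3.36442) → (0.12,-3.36)
v8: (-3,4.5) → rotate → (2.71152,-4.67949) → ×s → (1.81672,-3.13526) → (1.82,-3.14)

Cross-section at z=12: (2.17,-2.82) (1.55,3.26) (-1.13,3.43) (-2.19,2.49) (-3.43,-1.13) (-3.55,-3.13) (0.12,-3.36) (1.82,-3.14)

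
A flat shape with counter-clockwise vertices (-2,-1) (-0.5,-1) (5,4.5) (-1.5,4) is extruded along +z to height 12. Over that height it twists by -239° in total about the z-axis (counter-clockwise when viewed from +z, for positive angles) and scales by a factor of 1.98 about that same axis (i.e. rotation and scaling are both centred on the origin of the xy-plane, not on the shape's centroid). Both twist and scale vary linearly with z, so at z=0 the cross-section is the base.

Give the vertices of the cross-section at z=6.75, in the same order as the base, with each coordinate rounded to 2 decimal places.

t = z/height = 6.75/12 = 0.5625
s = 1 + (scale-1)·z/height = 1 + (1.98-1)·6.75/12 = 1.551250
θ = twist·z/height = -239°·6.75/12 = -134.4375° = -2.346377 rad
cos θ = -0.700131, sin θ = -0.714015 (intermediates below are computed at full precision and shown rounded to 5 d.p.)
v1: (-2,-1) → rotate → (0.68625,2.12816) → ×s → (1.06454,3.30131) → (1.06,3.30)
v2: (-0.5,-1) → rotate → (-0.36395,1.05714) → ×s → (-0.56458,1.63989) → (-0.56,1.64)
v3: (5,4.5) → rotate → (-0.28759,-6.72066) → ×s → (-0.44612,-10.42543) → (-0.45,-10.43)
v4: (-1.5,4) → rotate → (3.90625,-1.72950) → ×s → (6.05958,-2.68289) → (6.06,-2.68)

Cross-section at z=6.75: (1.06,3.30) (-0.56,1.64) (-0.45,-10.43) (6.06,-2.68)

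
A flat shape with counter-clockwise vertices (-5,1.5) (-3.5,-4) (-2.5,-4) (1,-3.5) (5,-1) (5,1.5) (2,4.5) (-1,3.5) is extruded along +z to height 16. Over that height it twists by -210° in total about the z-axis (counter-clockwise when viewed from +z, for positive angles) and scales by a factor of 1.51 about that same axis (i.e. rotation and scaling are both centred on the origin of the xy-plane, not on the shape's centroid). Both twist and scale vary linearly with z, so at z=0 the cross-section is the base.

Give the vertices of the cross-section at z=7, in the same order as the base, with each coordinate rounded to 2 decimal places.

Cross-section at z=7: (2.03,6.05) (-4.75,4.44) (-4.79,3.22) (-4.32,-1.08) (-1.42,-6.07) (1.63,-6.17) (5.42,-2.63) (4.32,1.08)

t = z/height = 7/16 = 0.4375
s = 1 + (scale-1)·z/height = 1 + (1.51-1)·7/16 = 1.223125
θ = twist·z/height = -210°·7/16 = -91.8750° = -1.603521 rad
cos θ = -0.032719, sin θ = -0.999465 (intermediates below are computed at full precision and shown rounded to 5 d.p.)
v1: (-5,1.5) → rotate → (1.66279,4.94824) → ×s → (2.03380,6.05232) → (2.03,6.05)
v2: (-3.5,-4) → rotate → (-3.88334,3.62900) → ×s → (-4.74981,4.43872) → (-4.75,4.44)
v3: (-2.5,-4) → rotate → (-3.91606,2.62954) → ×s → (-4.78983,3.21625) → (-4.79,3.22)
v4: (1,-3.5) → rotate → (-3.53085,-0.88495) → ×s → (-4.31866,-1.08240) → (-4.32,-1.08)
v5: (5,-1) → rotate → (-1.16306,-4.96460) → ×s → (-1.42257,-6.07233) → (-1.42,-6.07)
v6: (5,1.5) → rotate → (1.33560,-5.04640) → ×s → (1.63361,-6.17238) → (1.63,-6.17)
v7: (2,4.5) → rotate → (4.43215,-2.14617) → ×s → (5.42108,-2.62503) → (5.42,-2.63)
v8: (-1,3.5) → rotate → (3.53085,0.88495) → ×s → (4.31866,1.08240) → (4.32,1.08)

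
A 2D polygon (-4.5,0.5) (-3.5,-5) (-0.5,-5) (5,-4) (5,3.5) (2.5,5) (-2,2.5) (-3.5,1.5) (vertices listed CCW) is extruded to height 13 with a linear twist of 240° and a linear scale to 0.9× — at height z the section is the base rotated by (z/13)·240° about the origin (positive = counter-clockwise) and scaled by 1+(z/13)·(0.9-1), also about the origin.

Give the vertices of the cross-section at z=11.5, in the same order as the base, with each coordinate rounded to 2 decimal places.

t = z/height = 11.5/13 = 0.884615
s = 1 + (scale-1)·z/height = 1 + (0.9-1)·11.5/13 = 0.911538
θ = twist·z/height = 240°·11.5/13 = 212.3077° = 3.705468 rad
cos θ = -0.845190, sin θ = -0.534466 (intermediates below are computed at full precision and shown rounded to 5 d.p.)
v1: (-4.5,0.5) → rotate → (4.07059,1.98250) → ×s → (3.71050,1.80713) → (3.71,1.81)
v2: (-3.5,-5) → rotate → (0.28584,6.09658) → ×s → (0.26055,5.55727) → (0.26,5.56)
v3: (-0.5,-5) → rotate → (-2.24973,4.49318) → ×s → (-2.05072,4.09571) → (-2.05,4.10)
v4: (5,-4) → rotate → (-6.36381,0.70843) → ×s → (-5.80086,0.64576) → (-5.80,0.65)
v5: (5,3.5) → rotate → (-2.35532,-5.63049) → ×s → (-2.14696,-5.13241) → (-2.15,-5.13)
v6: (2.5,5) → rotate → (0.55935,-5.56211) → ×s → (0.50987,-5.07008) → (0.51,-5.07)
v7: (-2,2.5) → rotate → (3.02654,-1.04404) → ×s → (2.75881,-0.95169) → (2.76,-0.95)
v8: (-3.5,1.5) → rotate → (3.75986,0.60285) → ×s → (3.42726,0.54952) → (3.43,0.55)

Cross-section at z=11.5: (3.71,1.81) (0.26,5.56) (-2.05,4.10) (-5.80,0.65) (-2.15,-5.13) (0.51,-5.07) (2.76,-0.95) (3.43,0.55)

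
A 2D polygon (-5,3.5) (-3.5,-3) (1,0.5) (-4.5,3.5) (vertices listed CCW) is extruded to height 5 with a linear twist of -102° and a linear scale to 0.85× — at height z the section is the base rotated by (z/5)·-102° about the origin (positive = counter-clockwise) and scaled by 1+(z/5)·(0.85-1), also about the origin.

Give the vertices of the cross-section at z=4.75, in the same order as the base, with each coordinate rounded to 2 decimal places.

Cross-section at z=4.75: (3.49,3.90) (-2.19,3.29) (0.32,-0.90) (3.44,3.47)

t = z/height = 4.75/5 = 0.95
s = 1 + (scale-1)·z/height = 1 + (0.85-1)·4.75/5 = 0.857500
θ = twist·z/height = -102°·4.75/5 = -96.9000° = -1.691224 rad
cos θ = -0.120137, sin θ = -0.992757 (intermediates below are computed at full precision and shown rounded to 5 d.p.)
v1: (-5,3.5) → rotate → (4.07533,4.54331) → ×s → (3.49460,3.89589) → (3.49,3.90)
v2: (-3.5,-3) → rotate → (-2.55779,3.83506) → ×s → (-2.19331,3.28856) → (-2.19,3.29)
v3: (1,0.5) → rotate → (0.37624,-1.05283) → ×s → (0.32263,-0.90280) → (0.32,-0.90)
v4: (-4.5,3.5) → rotate → (4.01527,4.04693) → ×s → (3.44309,3.47024) → (3.44,3.47)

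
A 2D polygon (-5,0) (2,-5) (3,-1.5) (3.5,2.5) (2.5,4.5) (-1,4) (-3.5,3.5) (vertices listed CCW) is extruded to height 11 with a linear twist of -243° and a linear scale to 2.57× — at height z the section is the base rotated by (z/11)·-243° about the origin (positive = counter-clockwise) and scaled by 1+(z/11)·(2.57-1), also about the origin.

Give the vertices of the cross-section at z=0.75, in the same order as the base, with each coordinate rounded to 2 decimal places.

Cross-section at z=0.75: (-5.31,1.58) (0.54,-5.94) (2.71,-2.54) (4.50,1.55) (4.07,3.99) (0.20,4.56) (-2.61,4.82)

t = z/height = 0.75/11 = 0.0681818
s = 1 + (scale-1)·z/height = 1 + (2.57-1)·0.75/11 = 1.107045
θ = twist·z/height = -243°·0.75/11 = -16.5682° = -0.289169 rad
cos θ = 0.958481, sin θ = -0.285156 (intermediates below are computed at full precision and shown rounded to 5 d.p.)
v1: (-5,0) → rotate → (-4.79241,1.42578) → ×s → (-5.30541,1.57840) → (-5.31,1.58)
v2: (2,-5) → rotate → (0.49118,-5.36272) → ×s → (0.54376,-5.93677) → (0.54,-5.94)
v3: (3,-1.5) → rotate → (2.44771,-2.29319) → ×s → (2.70973,-2.53867) → (2.71,-2.54)
v4: (3.5,2.5) → rotate → (4.06757,1.39816) → ×s → (4.50299,1.54782) → (4.50,1.55)
v5: (2.5,4.5) → rotate → (3.67941,3.60027) → ×s → (4.07327,3.98567) → (4.07,3.99)
v6: (-1,4) → rotate → (0.18214,4.11908) → ×s → (0.20164,4.56001) → (0.20,4.56)
v7: (-3.5,3.5) → rotate → (-2.35664,4.35273) → ×s → (-2.60890,4.81867) → (-2.61,4.82)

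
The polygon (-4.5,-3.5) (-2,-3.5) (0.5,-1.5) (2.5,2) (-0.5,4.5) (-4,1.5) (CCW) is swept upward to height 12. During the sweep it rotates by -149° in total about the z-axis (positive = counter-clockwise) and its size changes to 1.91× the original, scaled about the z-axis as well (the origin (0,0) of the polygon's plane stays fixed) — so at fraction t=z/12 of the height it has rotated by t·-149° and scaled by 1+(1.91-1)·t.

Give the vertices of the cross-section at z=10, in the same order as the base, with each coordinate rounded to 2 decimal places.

t = z/height = 10/12 = 0.833333
s = 1 + (scale-1)·z/height = 1 + (1.91-1)·10/12 = 1.758333
θ = twist·z/height = -149°·10/12 = -124.1667° = -2.167117 rad
cos θ = -0.561602, sin θ = -0.827407 (intermediates below are computed at full precision and shown rounded to 5 d.p.)
v1: (-4.5,-3.5) → rotate → (-0.36872,5.68894) → ×s → (-0.64833,10.00305) → (-0.65,10.00)
v2: (-2,-3.5) → rotate → (-1.77272,3.62042) → ×s → (-3.11704,6.36591) → (-3.12,6.37)
v3: (0.5,-1.5) → rotate → (-1.52191,0.42870) → ×s → (-2.67603,0.75380) → (-2.68,0.75)
v4: (2.5,2) → rotate → (0.25081,-3.19172) → ×s → (0.44101,-5.61211) → (0.44,-5.61)
v5: (-0.5,4.5) → rotate → (4.00413,-2.11351) → ×s → (7.04060,-3.71625) → (7.04,-3.72)
v6: (-4,1.5) → rotate → (3.48752,2.46723) → ×s → (6.13222,4.33821) → (6.13,4.34)

Cross-section at z=10: (-0.65,10.00) (-3.12,6.37) (-2.68,0.75) (0.44,-5.61) (7.04,-3.72) (6.13,4.34)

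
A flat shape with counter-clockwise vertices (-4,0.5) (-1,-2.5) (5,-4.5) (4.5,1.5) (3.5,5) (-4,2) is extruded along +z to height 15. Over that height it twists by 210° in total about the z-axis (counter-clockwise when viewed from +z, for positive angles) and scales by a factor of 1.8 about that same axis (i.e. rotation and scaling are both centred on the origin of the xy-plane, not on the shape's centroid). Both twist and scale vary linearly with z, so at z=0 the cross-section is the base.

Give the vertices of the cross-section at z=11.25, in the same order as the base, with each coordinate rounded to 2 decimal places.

t = z/height = 11.25/15 = 0.75
s = 1 + (scale-1)·z/height = 1 + (1.8-1)·11.25/15 = 1.600000
θ = twist·z/height = 210°·11.25/15 = 157.5000° = 2.748894 rad
cos θ = -0.923880, sin θ = 0.382683 (intermediates below are computed at full precision and shown rounded to 5 d.p.)
v1: (-4,0.5) → rotate → (3.50418,-1.99267) → ×s → (5.60668,-3.18828) → (5.61,-3.19)
v2: (-1,-2.5) → rotate → (1.88059,1.92702) → ×s → (3.00894,3.08322) → (3.01,3.08)
v3: (5,-4.5) → rotate → (-2.89732,6.07088) → ×s → (-4.63572,9.71340) → (-4.64,9.71)
v4: (4.5,1.5) → rotate → (-4.73148,0.33626) → ×s → (-7.57037,0.53801) → (-7.57,0.54)
v5: (3.5,5) → rotate → (-5.14700,-3.28001) → ×s → (-8.23519,-5.24801) → (-8.24,-5.25)
v6: (-4,2) → rotate → (2.93015,-3.37849) → ×s → (4.68824,-5.40559) → (4.69,-5.41)

Cross-section at z=11.25: (5.61,-3.19) (3.01,3.08) (-4.64,9.71) (-7.57,0.54) (-8.24,-5.25) (4.69,-5.41)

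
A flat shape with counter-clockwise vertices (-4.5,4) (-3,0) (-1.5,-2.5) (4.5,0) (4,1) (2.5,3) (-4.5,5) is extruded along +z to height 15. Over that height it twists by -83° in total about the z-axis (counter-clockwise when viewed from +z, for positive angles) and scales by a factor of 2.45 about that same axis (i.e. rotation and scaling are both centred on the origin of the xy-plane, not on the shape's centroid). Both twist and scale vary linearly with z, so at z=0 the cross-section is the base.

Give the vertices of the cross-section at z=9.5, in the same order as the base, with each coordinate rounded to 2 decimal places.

t = z/height = 9.5/15 = 0.633333
s = 1 + (scale-1)·z/height = 1 + (2.45-1)·9.5/15 = 1.918333
θ = twist·z/height = -83°·9.5/15 = -52.5667° = -0.917461 rad
cos θ = 0.607838, sin θ = -0.794061 (intermediates below are computed at full precision and shown rounded to 5 d.p.)
v1: (-4.5,4) → rotate → (0.44097,6.00463) → ×s → (0.84593,11.51888) → (0.85,11.52)
v2: (-3,0) → rotate → (-1.82351,2.38218) → ×s → (-3.49811,4.56982) → (-3.50,4.57)
v3: (-1.5,-2.5) → rotate → (-2.89691,-0.32850) → ×s → (-5.55724,-0.63018) → (-5.56,-0.63)
v4: (4.5,0) → rotate → (2.73527,-3.57328) → ×s → (5.24716,-6.85473) → (5.25,-6.85)
v5: (4,1) → rotate → (3.22541,-2.56841) → ×s → (6.18742,-4.92706) → (6.19,-4.93)
v6: (2.5,3) → rotate → (3.90178,-0.16164) → ×s → (7.48491,-0.31008) → (7.48,-0.31)
v7: (-4.5,5) → rotate → (1.23504,6.61246) → ×s → (2.36921,12.68491) → (2.37,12.68)

Cross-section at z=9.5: (0.85,11.52) (-3.50,4.57) (-5.56,-0.63) (5.25,-6.85) (6.19,-4.93) (7.48,-0.31) (2.37,12.68)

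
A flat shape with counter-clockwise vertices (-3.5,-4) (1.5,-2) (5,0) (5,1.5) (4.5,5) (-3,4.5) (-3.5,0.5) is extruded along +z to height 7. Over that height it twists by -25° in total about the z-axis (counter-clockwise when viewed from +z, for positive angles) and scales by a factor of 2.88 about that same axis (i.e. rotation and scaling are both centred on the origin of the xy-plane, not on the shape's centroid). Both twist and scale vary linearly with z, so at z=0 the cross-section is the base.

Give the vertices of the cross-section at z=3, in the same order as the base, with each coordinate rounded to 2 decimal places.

Cross-section at z=3: (-7.55,-5.92) (1.99,-4.05) (8.87,-1.68) (9.37,0.98) (9.66,7.36) (-3.81,8.99) (-6.04,2.06)

t = z/height = 3/7 = 0.428571
s = 1 + (scale-1)·z/height = 1 + (2.88-1)·3/7 = 1.805714
θ = twist·z/height = -25°·3/7 = -10.7143° = -0.187000 rad
cos θ = 0.982566, sin θ = -0.185912 (intermediates below are computed at full precision and shown rounded to 5 d.p.)
v1: (-3.5,-4) → rotate → (-4.18263,-3.27958) → ×s → (-7.55263,-5.92198) → (-7.55,-5.92)
v2: (1.5,-2) → rotate → (1.10203,-2.24400) → ×s → (1.98994,-4.05202) → (1.99,-4.05)
v3: (5,0) → rotate → (4.91283,-0.92956) → ×s → (8.87117,-1.67852) → (8.87,-1.68)
v4: (5,1.5) → rotate → (5.19170,0.54429) → ×s → (9.37473,0.98284) → (9.37,0.98)
v5: (4.5,5) → rotate → (5.35111,4.07623) → ×s → (9.66257,7.36051) → (9.66,7.36)
v6: (-3,4.5) → rotate → (-2.11110,4.97928) → ×s → (-3.81204,8.99116) → (-3.81,8.99)
v7: (-3.5,0.5) → rotate → (-3.34603,1.14197) → ×s → (-6.04197,2.06208) → (-6.04,2.06)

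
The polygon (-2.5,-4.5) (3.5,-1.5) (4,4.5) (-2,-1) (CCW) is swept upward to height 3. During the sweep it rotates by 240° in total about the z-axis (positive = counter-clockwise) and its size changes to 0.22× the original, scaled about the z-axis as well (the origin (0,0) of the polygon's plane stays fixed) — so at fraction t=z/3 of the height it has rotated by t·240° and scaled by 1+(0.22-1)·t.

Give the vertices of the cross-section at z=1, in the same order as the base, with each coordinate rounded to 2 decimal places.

Cross-section at z=1: (2.96,-2.40) (1.54,2.36) (-2.77,3.49) (0.47,-1.59)

t = z/height = 1/3 = 0.333333
s = 1 + (scale-1)·z/height = 1 + (0.22-1)·1/3 = 0.740000
θ = twist·z/height = 240°·1/3 = 80.0000° = 1.396263 rad
cos θ = 0.173648, sin θ = 0.984808 (intermediates below are computed at full precision and shown rounded to 5 d.p.)
v1: (-2.5,-4.5) → rotate → (3.99751,-3.24344) → ×s → (2.95816,-2.40014) → (2.96,-2.40)
v2: (3.5,-1.5) → rotate → (2.08498,3.18635) → ×s → (1.54289,2.35790) → (1.54,2.36)
v3: (4,4.5) → rotate → (-3.73704,4.72065) → ×s → (-2.76541,3.49328) → (-2.77,3.49)
v4: (-2,-1) → rotate → (0.63751,-2.14326) → ×s → (0.47176,-1.58602) → (0.47,-1.59)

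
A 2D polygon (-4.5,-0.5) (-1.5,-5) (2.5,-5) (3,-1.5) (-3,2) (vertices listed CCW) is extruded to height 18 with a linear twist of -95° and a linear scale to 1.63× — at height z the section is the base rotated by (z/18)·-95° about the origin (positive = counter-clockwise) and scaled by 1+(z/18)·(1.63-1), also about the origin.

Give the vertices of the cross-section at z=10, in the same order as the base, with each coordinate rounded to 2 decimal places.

t = z/height = 10/18 = 0.555556
s = 1 + (scale-1)·z/height = 1 + (1.63-1)·10/18 = 1.350000
θ = twist·z/height = -95°·10/18 = -52.7778° = -0.921146 rad
cos θ = 0.604908, sin θ = -0.796295 (intermediates below are computed at full precision and shown rounded to 5 d.p.)
v1: (-4.5,-0.5) → rotate → (-3.12023,3.28088) → ×s → (-4.21232,4.42918) → (-4.21,4.43)
v2: (-1.5,-5) → rotate → (-4.88884,-1.83010) → ×s → (-6.59993,-2.47063) → (-6.60,-2.47)
v3: (2.5,-5) → rotate → (-2.46921,-5.01528) → ×s → (-3.33343,-6.77063) → (-3.33,-6.77)
v4: (3,-1.5) → rotate → (0.62028,-3.29625) → ×s → (0.83738,-4.44993) → (0.84,-4.45)
v5: (-3,2) → rotate → (-0.22213,3.59870) → ×s → (-0.29988,4.85825) → (-0.30,4.86)

Cross-section at z=10: (-4.21,4.43) (-6.60,-2.47) (-3.33,-6.77) (0.84,-4.45) (-0.30,4.86)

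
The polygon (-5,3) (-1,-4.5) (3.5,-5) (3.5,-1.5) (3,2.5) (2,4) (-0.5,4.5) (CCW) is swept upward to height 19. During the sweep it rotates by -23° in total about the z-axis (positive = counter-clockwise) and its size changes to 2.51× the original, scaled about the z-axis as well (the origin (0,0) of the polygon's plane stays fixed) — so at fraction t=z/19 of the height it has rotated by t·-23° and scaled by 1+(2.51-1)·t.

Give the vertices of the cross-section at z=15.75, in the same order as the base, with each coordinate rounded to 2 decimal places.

t = z/height = 15.75/19 = 0.828947
s = 1 + (scale-1)·z/height = 1 + (2.51-1)·15.75/19 = 2.251711
θ = twist·z/height = -23°·15.75/19 = -19.0658° = -0.332761 rad
cos θ = 0.945144, sin θ = -0.326654 (intermediates below are computed at full precision and shown rounded to 5 d.p.)
v1: (-5,3) → rotate → (-3.74576,4.46870) → ×s → (-8.43437,10.06222) → (-8.43,10.06)
v2: (-1,-4.5) → rotate → (-2.41509,-3.92649) → ×s → (-5.43807,-8.84133) → (-5.44,-8.84)
v3: (3.5,-5) → rotate → (1.67474,-5.86901) → ×s → (3.77102,-13.21531) → (3.77,-13.22)
v4: (3.5,-1.5) → rotate → (2.81802,-2.56100) → ×s → (6.34537,-5.76664) → (6.35,-5.77)
v5: (3,2.5) → rotate → (3.65207,1.38290) → ×s → (8.22340,3.11389) → (8.22,3.11)
v6: (2,4) → rotate → (3.19690,3.12727) → ×s → (7.19850,7.04171) → (7.20,7.04)
v7: (-0.5,4.5) → rotate → (0.99737,4.41648) → ×s → (2.24579,9.94462) → (2.25,9.94)

Cross-section at z=15.75: (-8.43,10.06) (-5.44,-8.84) (3.77,-13.22) (6.35,-5.77) (8.22,3.11) (7.20,7.04) (2.25,9.94)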